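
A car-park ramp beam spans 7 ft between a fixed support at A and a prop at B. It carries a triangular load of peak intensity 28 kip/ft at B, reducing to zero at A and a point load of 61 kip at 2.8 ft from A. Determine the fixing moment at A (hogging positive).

M_A = 162 kip·ft

Release the roller at B. Primary structure: cantilever fixed at A.
Free-end deflection of the primary structure under the applied loading (downward +):
  triangular load, peak 28 at the free end: 11w₀L⁴/(120EI) = 6163/EI
  point load 61 at a = 2.8: Pa²(3L − a)/(6EI) = 1451/EI
  δ_0 = 7613/EI
Flexibility coefficient — unit upward force at B: δ_{BB} = L³/(3EI) = 114.3/EI.
The prop prevents deflection at B: R_B = δ_0/δ_{BB} = 7613/114.3 = 66.59 kip.
Moment equilibrium about A: M_A = Σ(load moments about A) − R_B·L = 628.1 − 66.59×7 = 162 kip·ft.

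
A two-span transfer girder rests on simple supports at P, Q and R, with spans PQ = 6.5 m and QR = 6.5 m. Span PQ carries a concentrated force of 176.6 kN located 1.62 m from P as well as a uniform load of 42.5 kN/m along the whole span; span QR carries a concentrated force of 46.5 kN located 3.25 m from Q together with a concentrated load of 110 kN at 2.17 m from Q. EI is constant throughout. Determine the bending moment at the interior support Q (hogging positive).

Release continuity at Q by inserting a hinge; the redundant is the internal moment M_Q. The primary structure is two simply-supported spans PQ and QR.
Discontinuity in slope at Q on the released structure — sum the simple-span end rotations:
  span PQ: point load 176.6 at a = 1.62: Pab(L + a)/(6LEI) = 290.7/EI
  span PQ: UDL 42.5: wL³/(24EI) = 486.3/EI
  span QR: point load 46.5 at a = 3.25: Pab(L + b)/(6LEI) = 122.8/EI
  span QR: point load 110 at a = 2.17: Pab(L + b)/(6LEI) = 287/EI
  relative rotation θ_0 = (777 + 409.8)/EI = 1187/EI
A unit hogging moment at Q produces rotation L₁/(3EI) + L₂/(3EI) = 4.333/EI.
Compatibility: M_Q·(L₁+L₂)/(3EI) = θ_0, giving M_Q = 273.9 kN·m (hogging).

M_Q = 273.9 kN·m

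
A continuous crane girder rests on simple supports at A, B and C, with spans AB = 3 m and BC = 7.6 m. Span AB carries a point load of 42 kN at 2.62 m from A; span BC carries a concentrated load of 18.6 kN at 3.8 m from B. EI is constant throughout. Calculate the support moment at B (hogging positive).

M_B = 22.7 kN·m

Take M_B as the redundant. Released structure: two simple spans AB and BC with a hinge at B.
Rotations at B on the released spans (each span's end-slope, ×1/EI):
  span AB: point load 42 at a = 2.62: Pab(L + a)/(6LEI) = 13.06/EI
  span BC: point load 18.6 at a = 3.8: Pab(L + b)/(6LEI) = 67.15/EI
  relative rotation θ_0 = (13.06 + 67.15)/EI = 80.2/EI
A unit hogging moment at B produces rotation L₁/(3EI) + L₂/(3EI) = 3.533/EI.
Compatibility: M_B·(L₁+L₂)/(3EI) = θ_0, giving M_B = 22.7 kN·m (hogging).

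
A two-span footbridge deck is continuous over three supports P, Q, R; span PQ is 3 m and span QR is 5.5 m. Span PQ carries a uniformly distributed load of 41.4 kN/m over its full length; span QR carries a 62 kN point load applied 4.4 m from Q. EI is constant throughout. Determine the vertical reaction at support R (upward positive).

Release continuity at Q by inserting a hinge; the redundant is the internal moment M_Q. The primary structure is two simply-supported spans PQ and QR.
Discontinuity in slope at Q on the released structure — sum the simple-span end rotations:
  span PQ: UDL 41.4: wL³/(24EI) = 46.58/EI
  span QR: point load 62 at a = 4.4: Pab(L + b)/(6LEI) = 60.02/EI
  relative rotation θ_0 = (46.58 + 60.02)/EI = 106.6/EI
A unit hogging moment at Q produces rotation L₁/(3EI) + L₂/(3EI) = 2.833/EI.
Compatibility: M_Q·(L₁+L₂)/(3EI) = θ_0, giving M_Q = 37.62 kN·m (hogging).
Span QR, ΣM about R: R_Q^{QR}·5.5 = 68.2 + 37.62, so R_Q^{QR} = 19.24 kN and R_R = 62 − 19.24 = 42.76 kN.

R_R = 42.76 kN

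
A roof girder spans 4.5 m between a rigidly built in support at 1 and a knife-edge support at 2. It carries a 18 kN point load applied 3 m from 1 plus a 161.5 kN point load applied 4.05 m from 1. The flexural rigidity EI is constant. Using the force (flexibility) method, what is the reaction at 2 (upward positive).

Remove the prop at 2; the released (primary) structure is a cantilever built in at 1.
Primary-structure tip deflection at 2 by superposition:
  point load 18 at a = 3: Pa²(3L − a)/(6EI) = 283.5/EI
  point load 161.5 at a = 4.05: Pa²(3L − a)/(6EI) = 4172/EI
  δ_0 = 4456/EI
Flexibility coefficient — unit upward force at 2: δ_{22} = L³/(3EI) = 30.38/EI.
Compatibility at 2: δ_0 − R_2·δ_{22} = 0, so R_2 = 4456/30.38 = 146.7 kN.

R_2 = 146.7 kN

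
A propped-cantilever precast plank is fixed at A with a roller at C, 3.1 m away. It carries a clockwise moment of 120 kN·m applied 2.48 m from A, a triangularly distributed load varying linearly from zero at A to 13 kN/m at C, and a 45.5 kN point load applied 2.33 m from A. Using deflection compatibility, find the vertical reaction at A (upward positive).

R_A = -30.07 kN

Take the reaction at C as the redundant and release it; the primary structure is a cantilever fixed at A.
Free-end deflection of the primary structure under the applied loading (downward +):
  clockwise couple 120 at a = 2.48: M₀a(2L − a)/(2EI) = 553.5/EI
  triangular load, peak 13 at the free end: 11w₀L⁴/(120EI) = 110.1/EI
  point load 45.5 at a = 2.33: Pa²(3L − a)/(6EI) = 286.9/EI
  δ_0 = 950.5/EI
Flexibility coefficient — unit upward force at C: δ_{CC} = L³/(3EI) = 9.93/EI.
The prop prevents deflection at C: R_C = δ_0/δ_{CC} = 950.5/9.93 = 95.72 kN.
Vertical equilibrium: R_A = ΣP − R_C = 65.65 − 95.72 = -30.07 kN.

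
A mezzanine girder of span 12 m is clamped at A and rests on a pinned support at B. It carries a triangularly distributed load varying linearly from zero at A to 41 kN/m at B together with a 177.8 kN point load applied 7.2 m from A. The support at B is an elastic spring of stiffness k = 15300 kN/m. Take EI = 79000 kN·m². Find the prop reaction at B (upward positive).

Take the reaction at B as the redundant and release it; the primary structure is a cantilever fixed at A.
Free-end deflection of the primary structure under the applied loading (downward +):
  triangular load, peak 41 at the free end: 11w₀L⁴/(120EI) = 77933/EI
  point load 177.8 at a = 7.2: Pa²(3L − a)/(6EI) = 44242/EI
  δ_0 = 122175/EI
Flexibility coefficient — unit upward force at B: δ_{BB} = L³/(3EI) = 576/EI.
With EI = 79000 kN·m²: δ_0 = 1.5465 m and δ_{BB} = 0.007291 m/kN.
Compatibility — the spring shortens by R_B/k under the reaction it provides: δ_0 − R_B·δ_{BB} = R_B/k. With 1/k = 0.000065 m/kN, R_B = δ_0 / (δ_{BB} + 1/k) = 1.5465 / (0.007291 + 0.000065) = 210.2 kN.

R_B = 210.2 kN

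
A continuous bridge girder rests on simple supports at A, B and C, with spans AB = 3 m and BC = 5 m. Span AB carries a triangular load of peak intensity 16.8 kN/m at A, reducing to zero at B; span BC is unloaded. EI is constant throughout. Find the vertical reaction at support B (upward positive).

R_B = 10.16 kN

Take M_B as the redundant. Released structure: two simple spans AB and BC with a hinge at B.
End slopes at the hinge B, treating each span as simply supported:
  span AB: triangular load, peak 16.8: 7w₀L³/(360EI) = 8.82/EI
  relative rotation θ_0 = (8.82 + 0)/EI = 8.82/EI
A unit hogging moment at B produces rotation L₁/(3EI) + L₂/(3EI) = 2.667/EI.
Slope continuity at B: θ_0 = M_B·2.667/EI, so M_B = 8.82/2.667 = 3.308 kN·m (hogging).
Span AB, ΣM about A with M_B applied at B: R_B^{AB}·3 = 25.2 + 3.308, so R_B^{AB} = 9.502 kN and R_A = 25.2 − 9.502 = 15.7 kN.
Span BC, ΣM about C: R_B^{BC}·5 = 0 + 3.308, so R_B^{BC} = 0.6615 kN and R_C = 0 − 0.6615 = -0.6615 kN.
R_B = 9.502 + 0.6615 = 10.16 kN.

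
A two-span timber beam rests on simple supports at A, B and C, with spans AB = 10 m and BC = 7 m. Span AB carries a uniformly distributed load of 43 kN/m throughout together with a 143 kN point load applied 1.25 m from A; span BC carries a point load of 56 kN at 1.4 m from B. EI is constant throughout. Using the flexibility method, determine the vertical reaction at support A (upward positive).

Release continuity at B by inserting a hinge; the redundant is the internal moment M_B. The primary structure is two simply-supported spans AB and BC.
Discontinuity in slope at B on the released structure — sum the simple-span end rotations:
  span AB: UDL 43: wL³/(24EI) = 1792/EI
  span AB: point load 143 at a = 1.25: Pab(L + a)/(6LEI) = 293.3/EI
  span BC: point load 56 at a = 1.4: Pab(L + b)/(6LEI) = 131.7/EI
  relative rotation θ_0 = (2085 + 131.7)/EI = 2217/EI
A unit hogging moment at B produces rotation L₁/(3EI) + L₂/(3EI) = 5.667/EI.
Slope continuity at B: θ_0 = M_B·5.667/EI, so M_B = 2217/5.667 = 391.2 kN·m (hogging).
Span AB, ΣM about A with M_B applied at B: R_B^{AB}·10 = 2329 + 391.2, so R_B^{AB} = 272 kN and R_A = 573 − 272 = 301 kN.

R_A = 301 kN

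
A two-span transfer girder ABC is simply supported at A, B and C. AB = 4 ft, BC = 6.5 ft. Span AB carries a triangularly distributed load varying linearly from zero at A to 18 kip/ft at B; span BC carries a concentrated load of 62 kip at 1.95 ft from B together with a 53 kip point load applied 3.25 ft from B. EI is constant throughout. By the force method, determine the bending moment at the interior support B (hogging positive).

Release continuity at B by inserting a hinge; the redundant is the internal moment M_B. The primary structure is two simply-supported spans AB and BC.
Rotations at B on the released spans (each span's end-slope, ×1/EI):
  span AB: triangular load, peak 18: w₀L³/(45EI) = 25.6/EI
  span BC: point load 62 at a = 1.95: Pab(L + b)/(6LEI) = 155.9/EI
  span BC: point load 53 at a = 3.25: Pab(L + b)/(6LEI) = 140/EI
  relative rotation θ_0 = (25.6 + 295.8)/EI = 321.4/EI
A unit hogging moment at B produces rotation L₁/(3EI) + L₂/(3EI) = 3.5/EI.
Compatibility: M_B·(L₁+L₂)/(3EI) = θ_0, giving M_B = 91.83 kip·ft (hogging).

M_B = 91.83 kip·ft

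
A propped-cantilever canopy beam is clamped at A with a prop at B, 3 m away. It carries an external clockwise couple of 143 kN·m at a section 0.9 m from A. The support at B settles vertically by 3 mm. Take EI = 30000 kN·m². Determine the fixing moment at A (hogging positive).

Choose R_B as the redundant. The primary structure is the cantilever fixed at A.
Deflection at B on the released cantilever, summing each load's contribution:
  clockwise couple 143 at a = 0.9: M₀a(2L − a)/(2EI) = 328.2/EI
Tip deflection under a unit load at B: L³/(3EI) = 9/EI.
With EI = 30000 kN·m²: δ_0 = 0.010939 m and δ_{BB} = 0.0003 m/kN.
Compatibility — the beam at B must follow the support down by 0.003 m: δ_0 − R_B·δ_{BB} = 0.003, so R_B = (0.010939 − 0.003)/0.0003 = 26.46 kN.
Moment equilibrium about A: M_A = Σ(load moments about A) − R_B·L = 143 − 26.46×3 = 63.61 kN·m.

M_A = 63.61 kN·m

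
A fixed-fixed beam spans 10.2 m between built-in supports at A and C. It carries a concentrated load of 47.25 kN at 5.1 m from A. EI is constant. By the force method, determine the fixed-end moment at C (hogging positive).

Release both end moments; the primary structure is a simply-supported span AC with redundants M_A and M_C.
End rotations of the released simple span under the applied load (×1/EI):
  at A: point load 47.25 at a = 5.1: Pab(L + b)/(6LEI) = 307.2/EI
  at C: point load 47.25 at a = 5.1: Pab(L + a)/(6LEI) = 307.2/EI
  θ_A0 = 307.2/EI,  θ_C0 = 307.2/EI
Flexibility coefficients: a unit moment at one end gives L/(3EI) there and L/(6EI) at the far end, so f₁₁ = f₂₂ = 3.4/EI and f₁₂ = f₂₁ = 1.7/EI.
Compatibility — zero rotation at each built-in end:
  3.4 M_A + 1.7 M_C = 307.2
  1.7 M_A + 3.4 M_C = 307.2
Solving the pair gives M_A = 60.24 kN·m and M_C = 60.24 kN·m (hogging).

M_C = 60.24 kN·m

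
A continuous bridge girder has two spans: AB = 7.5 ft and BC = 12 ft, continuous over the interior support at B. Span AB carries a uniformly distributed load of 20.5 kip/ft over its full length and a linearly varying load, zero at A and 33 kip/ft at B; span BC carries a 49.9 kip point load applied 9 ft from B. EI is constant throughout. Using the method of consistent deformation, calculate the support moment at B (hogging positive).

Take M_B as the redundant. Released structure: two simple spans AB and BC with a hinge at B.
Rotations at B on the released spans (each span's end-slope, ×1/EI):
  span AB: UDL 20.5: wL³/(24EI) = 360.4/EI
  span AB: triangular load, peak 33: w₀L³/(45EI) = 309.4/EI
  span BC: point load 49.9 at a = 9: Pab(L + b)/(6LEI) = 280.7/EI
  relative rotation θ_0 = (669.7 + 280.7)/EI = 950.4/EI
A unit hogging moment at B produces rotation L₁/(3EI) + L₂/(3EI) = 6.5/EI.
Slope continuity at B: θ_0 = M_B·6.5/EI, so M_B = 950.4/6.5 = 146.2 kip·ft (hogging).

M_B = 146.2 kip·ft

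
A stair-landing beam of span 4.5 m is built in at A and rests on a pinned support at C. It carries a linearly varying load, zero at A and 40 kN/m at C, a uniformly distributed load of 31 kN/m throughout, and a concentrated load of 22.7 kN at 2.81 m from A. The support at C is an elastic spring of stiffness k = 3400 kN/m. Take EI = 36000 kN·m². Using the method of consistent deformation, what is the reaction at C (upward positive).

Remove the prop at C; the released (primary) structure is a cantilever built in at A.
Downward deflection at the released point C due to the loads:
  triangular load, peak 40 at the free end: 11w₀L⁴/(120EI) = 1504/EI
  UDL 31: wL⁴/(8EI) = 1589/EI
  point load 22.7 at a = 2.81: Pa²(3L − a)/(6EI) = 319.3/EI
  δ_0 = 3412/EI
Flexibility coefficient — unit upward force at C: δ_{CC} = L³/(3EI) = 30.38/EI.
With EI = 36000 kN·m²: δ_0 = 0.094775 m and δ_{CC} = 0.000844 m/kN.
Compatibility — the spring shortens by R_C/k under the reaction it provides: δ_0 − R_C·δ_{CC} = R_C/k. With 1/k = 0.000294 m/kN, R_C = δ_0 / (δ_{CC} + 1/k) = 0.094775 / (0.000844 + 0.000294) = 83.29 kN.

R_C = 83.29 kN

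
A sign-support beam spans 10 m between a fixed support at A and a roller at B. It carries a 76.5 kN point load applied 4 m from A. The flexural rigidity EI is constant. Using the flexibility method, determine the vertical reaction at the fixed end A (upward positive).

Remove the prop at B; the released (primary) structure is a cantilever built in at A.
Free-end deflection of the primary structure under the applied loading (downward +):
  point load 76.5 at a = 4: Pa²(3L − a)/(6EI) = 5304/EI
Tip deflection under a unit load at B: L³/(3EI) = 333.3/EI.
Compatibility at B: δ_0 − R_B·δ_{BB} = 0, so R_B = 5304/333.3 = 15.91 kN.
Vertical equilibrium: R_A = ΣP − R_B = 76.5 − 15.91 = 60.59 kN.

R_A = 60.59 kN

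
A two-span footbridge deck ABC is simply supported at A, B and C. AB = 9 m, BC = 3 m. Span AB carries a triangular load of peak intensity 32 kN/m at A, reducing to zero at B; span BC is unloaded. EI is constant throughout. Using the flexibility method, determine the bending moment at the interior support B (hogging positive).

M_B = 113.4 kN·m

Release continuity at B by inserting a hinge; the redundant is the internal moment M_B. The primary structure is two simply-supported spans AB and BC.
Discontinuity in slope at B on the released structure — sum the simple-span end rotations:
  span AB: triangular load, peak 32: 7w₀L³/(360EI) = 453.6/EI
  relative rotation θ_0 = (453.6 + 0)/EI = 453.6/EI
A unit hogging moment at B produces rotation L₁/(3EI) + L₂/(3EI) = 4/EI.
Compatibility: M_B·(L₁+L₂)/(3EI) = θ_0, giving M_B = 113.4 kN·m (hogging).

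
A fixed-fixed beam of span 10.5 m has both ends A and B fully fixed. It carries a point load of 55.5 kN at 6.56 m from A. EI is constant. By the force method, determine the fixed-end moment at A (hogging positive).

Release both end moments; the primary structure is a simply-supported span AB with redundants M_A and M_B.
On the primary (simply-supported) span, the end slopes from the loading are:
  at A: point load 55.5 at a = 6.56: Pab(L + b)/(6LEI) = 328.8/EI
  at B: point load 55.5 at a = 6.56: Pab(L + a)/(6LEI) = 388.4/EI
  θ_A0 = 328.8/EI,  θ_B0 = 388.4/EI
Flexibility coefficients: a unit moment at one end gives L/(3EI) there and L/(6EI) at the far end, so f₁₁ = f₂₂ = 3.5/EI and f₁₂ = f₂₁ = 1.75/EI.
Compatibility — zero rotation at each built-in end:
  3.5 M_A + 1.75 M_B = 328.8
  1.75 M_A + 3.5 M_B = 388.4
Solving the pair gives M_A = 51.26 kN·m and M_B = 85.35 kN·m (hogging).

M_A = 51.26 kN·m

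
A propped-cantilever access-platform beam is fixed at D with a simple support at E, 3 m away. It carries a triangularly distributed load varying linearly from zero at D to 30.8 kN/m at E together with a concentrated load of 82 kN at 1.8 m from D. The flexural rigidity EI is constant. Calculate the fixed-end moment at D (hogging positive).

Release the roller at E. Primary structure: cantilever fixed at D.
Deflection at E on the released cantilever, summing each load's contribution:
  triangular load, peak 30.8 at the free end: 11w₀L⁴/(120EI) = 228.7/EI
  point load 82 at a = 1.8: Pa²(3L − a)/(6EI) = 318.8/EI
  δ_0 = 547.5/EI
Tip deflection under a unit load at E: L³/(3EI) = 9/EI.
Compatibility at E: δ_0 − R_E·δ_{EE} = 0, so R_E = 547.5/9 = 60.83 kN.
Moment equilibrium about D: M_D = Σ(load moments about D) − R_E·L = 240 − 60.83×3 = 57.5 kN·m.

M_D = 57.5 kN·m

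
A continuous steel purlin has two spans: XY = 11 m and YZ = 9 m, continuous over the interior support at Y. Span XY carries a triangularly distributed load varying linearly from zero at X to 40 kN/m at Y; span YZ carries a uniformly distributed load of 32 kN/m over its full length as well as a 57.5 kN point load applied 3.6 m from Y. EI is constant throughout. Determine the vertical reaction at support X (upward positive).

R_X = 39.88 kN

Take M_Y as the redundant. Released structure: two simple spans XY and YZ with a hinge at Y.
Discontinuity in slope at Y on the released structure — sum the simple-span end rotations:
  span XY: triangular load, peak 40: w₀L³/(45EI) = 1183/EI
  span YZ: UDL 32: wL³/(24EI) = 972/EI
  span YZ: point load 57.5 at a = 3.6: Pab(L + b)/(6LEI) = 298.1/EI
  relative rotation θ_0 = (1183 + 1270)/EI = 2453/EI
A unit hogging moment at Y produces rotation L₁/(3EI) + L₂/(3EI) = 6.667/EI.
Slope continuity at Y: θ_0 = M_Y·6.667/EI, so M_Y = 2453/6.667 = 368 kN·m (hogging).
Span XY, ΣM about X with M_Y applied at Y: R_Y^{XY}·11 = 1613 + 368, so R_Y^{XY} = 180.1 kN and R_X = 220 − 180.1 = 39.88 kN.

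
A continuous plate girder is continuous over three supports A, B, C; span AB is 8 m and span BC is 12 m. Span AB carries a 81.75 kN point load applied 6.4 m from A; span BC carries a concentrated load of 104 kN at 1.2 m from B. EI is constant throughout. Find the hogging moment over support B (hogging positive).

M_B = 101.7 kN·m

Release continuity at B by inserting a hinge; the redundant is the internal moment M_B. The primary structure is two simply-supported spans AB and BC.
Rotations at B on the released spans (each span's end-slope, ×1/EI):
  span AB: point load 81.75 at a = 6.4: Pab(L + a)/(6LEI) = 251.1/EI
  span BC: point load 104 at a = 1.2: Pab(L + b)/(6LEI) = 426.8/EI
  relative rotation θ_0 = (251.1 + 426.8)/EI = 678/EI
A unit hogging moment at B produces rotation L₁/(3EI) + L₂/(3EI) = 6.667/EI.
Compatibility: M_B·(L₁+L₂)/(3EI) = θ_0, giving M_B = 101.7 kN·m (hogging).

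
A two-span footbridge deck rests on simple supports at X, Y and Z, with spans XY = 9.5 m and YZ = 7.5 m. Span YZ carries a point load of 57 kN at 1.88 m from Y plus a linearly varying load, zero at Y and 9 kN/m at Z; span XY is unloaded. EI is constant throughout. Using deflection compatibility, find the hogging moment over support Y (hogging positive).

Take M_Y as the redundant. Released structure: two simple spans XY and YZ with a hinge at Y.
End slopes at the hinge Y, treating each span as simply supported:
  span YZ: point load 57 at a = 1.88: Pab(L + b)/(6LEI) = 175.6/EI
  span YZ: triangular load, peak 9: 7w₀L³/(360EI) = 73.83/EI
  relative rotation θ_0 = (0 + 249.4)/EI = 249.4/EI
A unit hogging moment at Y produces rotation L₁/(3EI) + L₂/(3EI) = 5.667/EI.
Compatibility: M_Y·(L₁+L₂)/(3EI) = θ_0, giving M_Y = 44.01 kN·m (hogging).

M_Y = 44.01 kN·m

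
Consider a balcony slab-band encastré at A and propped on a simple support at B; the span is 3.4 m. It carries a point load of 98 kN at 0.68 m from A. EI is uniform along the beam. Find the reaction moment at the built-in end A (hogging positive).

Choose R_B as the redundant. The primary structure is the cantilever fixed at A.
Free-end deflection of the primary structure under the applied loading (downward +):
  point load 98 at a = 0.68: Pa²(3L − a)/(6EI) = 71.9/EI
Flexibility coefficient — unit upward force at B: δ_{BB} = L³/(3EI) = 13.1/EI.
Compatibility at B: δ_0 − R_B·δ_{BB} = 0, so R_B = 71.9/13.1 = 5.488 kN.
Moment equilibrium about A: M_A = Σ(load moments about A) − R_B·L = 66.64 − 5.488×3.4 = 47.98 kN·m.

M_A = 47.98 kN·m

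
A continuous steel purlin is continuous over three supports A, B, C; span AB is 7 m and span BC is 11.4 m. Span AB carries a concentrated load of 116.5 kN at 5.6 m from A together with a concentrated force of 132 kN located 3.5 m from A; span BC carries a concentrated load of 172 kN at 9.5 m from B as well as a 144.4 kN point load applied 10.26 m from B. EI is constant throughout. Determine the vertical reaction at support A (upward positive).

Insert a hinge at B; M_B is the redundant, and each span becomes simply supported.
Rotations at B on the released spans (each span's end-slope, ×1/EI):
  span AB: point load 116.5 at a = 5.6: Pab(L + a)/(6LEI) = 274/EI
  span AB: point load 132 at a = 3.5: Pab(L + a)/(6LEI) = 404.2/EI
  span BC: point load 172 at a = 9.5: Pab(L + b)/(6LEI) = 603.7/EI
  span BC: point load 144.4 at a = 10.26: Pab(L + b)/(6LEI) = 309.6/EI
  relative rotation θ_0 = (678.3 + 913.3)/EI = 1592/EI
A unit hogging moment at B produces rotation L₁/(3EI) + L₂/(3EI) = 6.133/EI.
Slope continuity at B: θ_0 = M_B·6.133/EI, so M_B = 1592/6.133 = 259.5 kN·m (hogging).
Span AB, ΣM about A with M_B applied at B: R_B^{AB}·7 = 1114 + 259.5, so R_B^{AB} = 196.3 kN and R_A = 248.5 − 196.3 = 52.23 kN.

R_A = 52.23 kN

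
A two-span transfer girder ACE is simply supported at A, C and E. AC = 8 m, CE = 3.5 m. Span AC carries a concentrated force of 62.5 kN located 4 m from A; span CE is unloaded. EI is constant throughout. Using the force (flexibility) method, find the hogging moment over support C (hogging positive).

Release continuity at C by inserting a hinge; the redundant is the internal moment M_C. The primary structure is two simply-supported spans AC and CE.
Rotations at C on the released spans (each span's end-slope, ×1/EI):
  span AC: point load 62.5 at a = 4: Pab(L + a)/(6LEI) = 250/EI
  relative rotation θ_0 = (250 + 0)/EI = 250/EI
A unit hogging moment at C produces rotation L₁/(3EI) + L₂/(3EI) = 3.833/EI.
Compatibility: M_C·(L₁+L₂)/(3EI) = θ_0, giving M_C = 65.22 kN·m (hogging).

M_C = 65.22 kN·m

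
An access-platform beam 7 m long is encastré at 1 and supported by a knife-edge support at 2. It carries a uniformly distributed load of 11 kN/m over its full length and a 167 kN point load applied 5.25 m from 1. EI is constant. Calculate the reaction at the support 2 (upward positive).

R_2 = 134.6 kN

Choose R_2 as the redundant. The primary structure is the cantilever fixed at 1.
Downward deflection at the released point 2 due to the loads:
  UDL 11: wL⁴/(8EI) = 3301/EI
  point load 167 at a = 5.25: Pa²(3L − a)/(6EI) = 12083/EI
  δ_0 = 15384/EI
Tip deflection under a unit load at 2: L³/(3EI) = 114.3/EI.
The prop prevents deflection at 2: R_2 = δ_0/δ_{22} = 15384/114.3 = 134.6 kN.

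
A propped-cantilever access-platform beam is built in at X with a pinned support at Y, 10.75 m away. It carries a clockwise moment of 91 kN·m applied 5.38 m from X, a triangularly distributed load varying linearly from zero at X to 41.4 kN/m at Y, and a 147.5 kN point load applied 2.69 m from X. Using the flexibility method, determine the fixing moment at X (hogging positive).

M_X = 527.9 kN·m

Remove the prop at Y; the released (primary) structure is a cantilever built in at X.
Deflection at Y on the released cantilever, summing each load's contribution:
  clockwise couple 91 at a = 5.38: M₀a(2L − a)/(2EI) = 3946/EI
  triangular load, peak 41.4 at the free end: 11w₀L⁴/(120EI) = 50681/EI
  point load 147.5 at a = 2.69: Pa²(3L − a)/(6EI) = 5258/EI
  δ_0 = 59885/EI
Tip deflection under a unit load at Y: L³/(3EI) = 414.1/EI.
Compatibility at Y: δ_0 − R_Y·δ_{YY} = 0, so R_Y = 59885/414.1 = 144.6 kN.
Moment equilibrium about X: M_X = Σ(load moments about X) − R_Y·L = 2083 − 144.6×10.75 = 527.9 kN·m.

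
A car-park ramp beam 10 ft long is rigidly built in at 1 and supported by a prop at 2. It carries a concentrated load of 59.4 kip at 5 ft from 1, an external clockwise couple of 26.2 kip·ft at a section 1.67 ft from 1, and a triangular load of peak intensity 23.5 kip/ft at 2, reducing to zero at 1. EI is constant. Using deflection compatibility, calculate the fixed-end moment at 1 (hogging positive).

M_1 = 262.6 kip·ft

Choose R_2 as the redundant. The primary structure is the cantilever fixed at 1.
Deflection at 2 on the released cantilever, summing each load's contribution:
  point load 59.4 at a = 5: Pa²(3L − a)/(6EI) = 6188/EI
  clockwise couple 26.2 at a = 1.67: M₀a(2L − a)/(2EI) = 401/EI
  triangular load, peak 23.5 at the free end: 11w₀L⁴/(120EI) = 21542/EI
  δ_0 = 28130/EI
Flexibility coefficient — unit upward force at 2: δ_{22} = L³/(3EI) = 333.3/EI.
Compatibility at 2: δ_0 − R_2·δ_{22} = 0, so R_2 = 28130/333.3 = 84.39 kip.
Moment equilibrium about 1: M_1 = Σ(load moments about 1) − R_2·L = 1107 − 84.39×10 = 262.6 kip·ft.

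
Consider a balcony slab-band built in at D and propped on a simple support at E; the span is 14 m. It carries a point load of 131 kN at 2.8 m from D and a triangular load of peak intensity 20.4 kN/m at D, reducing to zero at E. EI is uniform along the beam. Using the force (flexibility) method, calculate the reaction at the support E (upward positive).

R_E = 35.9 kN

Take the reaction at E as the redundant and release it; the primary structure is a cantilever fixed at D.
Free-end deflection of the primary structure under the applied loading (downward +):
  point load 131 at a = 2.8: Pa²(3L − a)/(6EI) = 6710/EI
  triangular load, peak 20.4 at the fixed end: w₀L⁴/(30EI) = 26123/EI
  δ_0 = 32833/EI
Flexibility coefficient — unit upward force at E: δ_{EE} = L³/(3EI) = 914.7/EI.
Compatibility at E: δ_0 − R_E·δ_{EE} = 0, so R_E = 32833/914.7 = 35.9 kN.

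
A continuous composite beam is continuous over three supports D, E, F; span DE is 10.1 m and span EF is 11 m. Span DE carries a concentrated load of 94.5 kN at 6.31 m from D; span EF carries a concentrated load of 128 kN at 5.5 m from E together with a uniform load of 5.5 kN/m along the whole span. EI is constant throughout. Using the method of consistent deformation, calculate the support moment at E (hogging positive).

M_E = 268 kN·m

Insert a hinge at E; M_E is the redundant, and each span becomes simply supported.
Rotations at E on the released spans (each span's end-slope, ×1/EI):
  span DE: point load 94.5 at a = 6.31: Pab(L + a)/(6LEI) = 612/EI
  span EF: point load 128 at a = 5.5: Pab(L + b)/(6LEI) = 968/EI
  span EF: UDL 5.5: wL³/(24EI) = 305/EI
  relative rotation θ_0 = (612 + 1273)/EI = 1885/EI
A unit hogging moment at E produces rotation L₁/(3EI) + L₂/(3EI) = 7.033/EI.
Compatibility: M_E·(L₁+L₂)/(3EI) = θ_0, giving M_E = 268 kN·m (hogging).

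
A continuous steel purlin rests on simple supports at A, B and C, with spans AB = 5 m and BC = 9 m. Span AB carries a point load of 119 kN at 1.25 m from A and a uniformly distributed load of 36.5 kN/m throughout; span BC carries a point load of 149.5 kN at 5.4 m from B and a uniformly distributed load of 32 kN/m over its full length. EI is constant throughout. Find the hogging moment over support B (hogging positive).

Take M_B as the redundant. Released structure: two simple spans AB and BC with a hinge at B.
End slopes at the hinge B, treating each span as simply supported:
  span AB: point load 119 at a = 1.25: Pab(L + a)/(6LEI) = 116.2/EI
  span AB: UDL 36.5: wL³/(24EI) = 190.1/EI
  span BC: point load 149.5 at a = 5.4: Pab(L + b)/(6LEI) = 678.1/EI
  span BC: UDL 32: wL³/(24EI) = 972/EI
  relative rotation θ_0 = (306.3 + 1650)/EI = 1956/EI
A unit hogging moment at B produces rotation L₁/(3EI) + L₂/(3EI) = 4.667/EI.
Compatibility: M_B·(L₁+L₂)/(3EI) = θ_0, giving M_B = 419.2 kN·m (hogging).

M_B = 419.2 kN·m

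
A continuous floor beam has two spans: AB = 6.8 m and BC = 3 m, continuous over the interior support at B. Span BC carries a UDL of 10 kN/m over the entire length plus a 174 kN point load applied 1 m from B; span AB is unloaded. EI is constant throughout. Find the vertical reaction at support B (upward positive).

R_B = 146.9 kN

Insert a hinge at B; M_B is the redundant, and each span becomes simply supported.
End slopes at the hinge B, treating each span as simply supported:
  span BC: UDL 10: wL³/(24EI) = 11.25/EI
  span BC: point load 174 at a = 1: Pab(L + b)/(6LEI) = 96.67/EI
  relative rotation θ_0 = (0 + 107.9)/EI = 107.9/EI
A unit hogging moment at B produces rotation L₁/(3EI) + L₂/(3EI) = 3.267/EI.
Slope continuity at B: θ_0 = M_B·3.267/EI, so M_B = 107.9/3.267 = 33.04 kN·m (hogging).
Span AB, ΣM about A with M_B applied at B: R_B^{AB}·6.8 = 0 + 33.04, so R_B^{AB} = 4.858 kN and R_A = 0 − 4.858 = -4.858 kN.
Span BC, ΣM about C: R_B^{BC}·3 = 393 + 33.04, so R_B^{BC} = 142 kN and R_C = 204 − 142 = 61.99 kN.
R_B = 4.858 + 142 = 146.9 kN.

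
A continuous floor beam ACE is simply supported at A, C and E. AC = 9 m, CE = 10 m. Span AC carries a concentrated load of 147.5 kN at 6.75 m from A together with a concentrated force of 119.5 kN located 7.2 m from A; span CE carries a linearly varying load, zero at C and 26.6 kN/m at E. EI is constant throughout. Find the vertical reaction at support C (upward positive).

R_C = 305.1 kN

Release continuity at C by inserting a hinge; the redundant is the internal moment M_C. The primary structure is two simply-supported spans AC and CE.
Discontinuity in slope at C on the released structure — sum the simple-span end rotations:
  span AC: point load 147.5 at a = 6.75: Pab(L + a)/(6LEI) = 653.4/EI
  span AC: point load 119.5 at a = 7.2: Pab(L + a)/(6LEI) = 464.6/EI
  span CE: triangular load, peak 26.6: 7w₀L³/(360EI) = 517.2/EI
  relative rotation θ_0 = (1118 + 517.2)/EI = 1635/EI
A unit hogging moment at C produces rotation L₁/(3EI) + L₂/(3EI) = 6.333/EI.
Compatibility: M_C·(L₁+L₂)/(3EI) = θ_0, giving M_C = 258.2 kN·m (hogging).
Span AC, ΣM about A with M_C applied at C: R_C^{AC}·9 = 1856 + 258.2, so R_C^{AC} = 234.9 kN and R_A = 267 − 234.9 = 32.09 kN.
Span CE, ΣM about E: R_C^{CE}·10 = 443.3 + 258.2, so R_C^{CE} = 70.15 kN and R_E = 133 − 70.15 = 62.85 kN.
R_C = 234.9 + 70.15 = 305.1 kN.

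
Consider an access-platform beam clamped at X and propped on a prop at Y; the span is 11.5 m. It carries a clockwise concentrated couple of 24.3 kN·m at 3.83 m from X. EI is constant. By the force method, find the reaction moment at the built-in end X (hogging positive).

M_X = 4.064 kN·m

Take the reaction at Y as the redundant and release it; the primary structure is a cantilever fixed at X.
Primary-structure tip deflection at Y by superposition:
  clockwise couple 24.3 at a = 3.83: M₀a(2L − a)/(2EI) = 892.1/EI
Flexibility coefficient — unit upward force at Y: δ_{YY} = L³/(3EI) = 507/EI.
Compatibility at Y: δ_0 − R_Y·δ_{YY} = 0, so R_Y = 892.1/507 = 1.76 kN.
Moment equilibrium about X: M_X = Σ(load moments about X) − R_Y·L = 24.3 − 1.76×11.5 = 4.064 kN·m.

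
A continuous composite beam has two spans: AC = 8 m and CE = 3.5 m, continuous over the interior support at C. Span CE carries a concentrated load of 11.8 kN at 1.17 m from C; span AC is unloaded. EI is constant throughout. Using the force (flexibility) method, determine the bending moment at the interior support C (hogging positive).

M_C = 2.33 kN·m

Insert a hinge at C; M_C is the redundant, and each span becomes simply supported.
Discontinuity in slope at C on the released structure — sum the simple-span end rotations:
  span CE: point load 11.8 at a = 1.17: Pab(L + b)/(6LEI) = 8.93/EI
  relative rotation θ_0 = (0 + 8.93)/EI = 8.93/EI
A unit hogging moment at C produces rotation L₁/(3EI) + L₂/(3EI) = 3.833/EI.
Slope continuity at C: θ_0 = M_C·3.833/EI, so M_C = 8.93/3.833 = 2.33 kN·m (hogging).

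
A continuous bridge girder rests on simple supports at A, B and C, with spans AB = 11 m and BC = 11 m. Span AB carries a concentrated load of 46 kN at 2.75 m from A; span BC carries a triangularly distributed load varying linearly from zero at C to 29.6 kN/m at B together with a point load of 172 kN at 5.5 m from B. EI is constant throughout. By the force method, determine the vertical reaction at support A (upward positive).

Release continuity at B by inserting a hinge; the redundant is the internal moment M_B. The primary structure is two simply-supported spans AB and BC.
End slopes at the hinge B, treating each span as simply supported:
  span AB: point load 46 at a = 2.75: Pab(L + a)/(6LEI) = 217.4/EI
  span BC: triangular load, peak 29.6: w₀L³/(45EI) = 875.5/EI
  span BC: point load 172 at a = 5.5: Pab(L + b)/(6LEI) = 1301/EI
  relative rotation θ_0 = (217.4 + 2176)/EI = 2394/EI
A unit hogging moment at B produces rotation L₁/(3EI) + L₂/(3EI) = 7.333/EI.
Slope continuity at B: θ_0 = M_B·7.333/EI, so M_B = 2394/7.333 = 326.4 kN·m (hogging).
Span AB, ΣM about A with M_B applied at B: R_B^{AB}·11 = 126.5 + 326.4, so R_B^{AB} = 41.17 kN and R_A = 46 − 41.17 = 4.826 kN.

R_A = 4.826 kN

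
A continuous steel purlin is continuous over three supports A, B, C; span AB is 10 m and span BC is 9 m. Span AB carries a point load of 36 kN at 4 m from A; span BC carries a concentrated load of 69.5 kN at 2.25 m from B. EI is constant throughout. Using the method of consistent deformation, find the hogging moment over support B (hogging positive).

Take M_B as the redundant. Released structure: two simple spans AB and BC with a hinge at B.
Discontinuity in slope at B on the released structure — sum the simple-span end rotations:
  span AB: point load 36 at a = 4: Pab(L + a)/(6LEI) = 201.6/EI
  span BC: point load 69.5 at a = 2.25: Pab(L + b)/(6LEI) = 307.9/EI
  relative rotation θ_0 = (201.6 + 307.9)/EI = 509.5/EI
A unit hogging moment at B produces rotation L₁/(3EI) + L₂/(3EI) = 6.333/EI.
Slope continuity at B: θ_0 = M_B·6.333/EI, so M_B = 509.5/6.333 = 80.44 kN·m (hogging).

M_B = 80.44 kN·m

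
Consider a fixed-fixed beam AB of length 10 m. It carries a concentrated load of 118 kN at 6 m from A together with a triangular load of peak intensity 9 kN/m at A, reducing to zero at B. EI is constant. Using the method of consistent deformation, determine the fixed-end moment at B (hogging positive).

Take the two fixed-end moments M_A, M_B as redundants; the released structure is the simple span AB.
End rotations of the released simple span under the applied load (×1/EI):
  at A: point load 118 at a = 6: Pab(L + b)/(6LEI) = 660.8/EI
  at B: point load 118 at a = 6: Pab(L + a)/(6LEI) = 755.2/EI
  at A: triangular load, peak 9: w₀L³/(45EI) = 200/EI
  at B: triangular load, peak 9: 7w₀L³/(360EI) = 175/EI
  θ_A0 = 860.8/EI,  θ_B0 = 930.2/EI
Flexibility coefficients: a unit moment at one end gives L/(3EI) there and L/(6EI) at the far end, so f₁₁ = f₂₂ = 3.333/EI and f₁₂ = f₂₁ = 1.667/EI.
Compatibility — zero rotation at each built-in end:
  3.333 M_A + 1.667 M_B = 860.8
  1.667 M_A + 3.333 M_B = 930.2
Solving the pair gives M_A = 158.3 kN·m and M_B = 199.9 kN·m (hogging).

M_B = 199.9 kN·m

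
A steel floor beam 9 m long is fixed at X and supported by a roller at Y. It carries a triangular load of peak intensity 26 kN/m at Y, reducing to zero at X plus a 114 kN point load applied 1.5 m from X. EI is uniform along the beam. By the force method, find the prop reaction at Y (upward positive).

R_Y = 68.84 kN

Remove the prop at Y; the released (primary) structure is a cantilever built in at X.
Deflection at Y on the released cantilever, summing each load's contribution:
  triangular load, peak 26 at the free end: 11w₀L⁴/(120EI) = 15637/EI
  point load 114 at a = 1.5: Pa²(3L − a)/(6EI) = 1090/EI
  δ_0 = 16727/EI
Tip deflection under a unit load at Y: L³/(3EI) = 243/EI.
The prop prevents deflection at Y: R_Y = δ_0/δ_{YY} = 16727/243 = 68.84 kN.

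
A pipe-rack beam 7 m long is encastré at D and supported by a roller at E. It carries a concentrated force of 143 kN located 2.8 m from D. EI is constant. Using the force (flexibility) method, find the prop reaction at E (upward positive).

R_E = 29.74 kN

Remove the prop at E; the released (primary) structure is a cantilever built in at D.
Primary-structure tip deflection at E by superposition:
  point load 143 at a = 2.8: Pa²(3L − a)/(6EI) = 3401/EI
Tip deflection under a unit load at E: L³/(3EI) = 114.3/EI.
Compatibility at E: δ_0 − R_E·δ_{EE} = 0, so R_E = 3401/114.3 = 29.74 kN.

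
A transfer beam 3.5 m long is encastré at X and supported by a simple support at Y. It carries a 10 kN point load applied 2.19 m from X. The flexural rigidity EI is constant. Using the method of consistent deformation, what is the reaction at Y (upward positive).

R_Y = 4.648 kN

Choose R_Y as the redundant. The primary structure is the cantilever fixed at X.
Downward deflection at the released point Y due to the loads:
  point load 10 at a = 2.19: Pa²(3L − a)/(6EI) = 66.43/EI
Flexibility coefficient — unit upward force at Y: δ_{YY} = L³/(3EI) = 14.29/EI.
Compatibility at Y: δ_0 − R_Y·δ_{YY} = 0, so R_Y = 66.43/14.29 = 4.648 kN.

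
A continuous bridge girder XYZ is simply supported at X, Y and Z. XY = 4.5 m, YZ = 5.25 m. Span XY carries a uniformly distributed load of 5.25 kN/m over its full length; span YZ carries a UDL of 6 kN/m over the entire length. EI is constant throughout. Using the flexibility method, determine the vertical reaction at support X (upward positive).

Insert a hinge at Y; M_Y is the redundant, and each span becomes simply supported.
End slopes at the hinge Y, treating each span as simply supported:
  span XY: UDL 5.25: wL³/(24EI) = 19.93/EI
  span YZ: UDL 6: wL³/(24EI) = 36.18/EI
  relative rotation θ_0 = (19.93 + 36.18)/EI = 56.11/EI
A unit hogging moment at Y produces rotation L₁/(3EI) + L₂/(3EI) = 3.25/EI.
Slope continuity at Y: θ_0 = M_Y·3.25/EI, so M_Y = 56.11/3.25 = 17.26 kN·m (hogging).
Span XY, ΣM about X with M_Y applied at Y: R_Y^{XY}·4.5 = 53.16 + 17.26, so R_Y^{XY} = 15.65 kN and R_X = 23.62 − 15.65 = 7.976 kN.

R_X = 7.976 kN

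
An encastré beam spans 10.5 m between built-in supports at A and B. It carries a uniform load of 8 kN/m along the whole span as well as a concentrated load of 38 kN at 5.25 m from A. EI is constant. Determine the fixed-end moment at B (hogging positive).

Take the two fixed-end moments M_A, M_B as redundants; the released structure is the simple span AB.
Simple-span end rotations at A and B under the given loads:
  at A: UDL 8: wL³/(24EI) = 385.9/EI
  at B: UDL 8: wL³/(24EI) = 385.9/EI
  at A: point load 38 at a = 5.25: Pab(L + b)/(6LEI) = 261.8/EI
  at B: point load 38 at a = 5.25: Pab(L + a)/(6LEI) = 261.8/EI
  θ_A0 = 647.7/EI,  θ_B0 = 647.7/EI
Flexibility coefficients: a unit moment at one end gives L/(3EI) there and L/(6EI) at the far end, so f₁₁ = f₂₂ = 3.5/EI and f₁₂ = f₂₁ = 1.75/EI.
Compatibility — zero rotation at each built-in end:
  3.5 M_A + 1.75 M_B = 647.7
  1.75 M_A + 3.5 M_B = 647.7
Solving the pair gives M_A = 123.4 kN·m and M_B = 123.4 kN·m (hogging).

M_B = 123.4 kN·m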